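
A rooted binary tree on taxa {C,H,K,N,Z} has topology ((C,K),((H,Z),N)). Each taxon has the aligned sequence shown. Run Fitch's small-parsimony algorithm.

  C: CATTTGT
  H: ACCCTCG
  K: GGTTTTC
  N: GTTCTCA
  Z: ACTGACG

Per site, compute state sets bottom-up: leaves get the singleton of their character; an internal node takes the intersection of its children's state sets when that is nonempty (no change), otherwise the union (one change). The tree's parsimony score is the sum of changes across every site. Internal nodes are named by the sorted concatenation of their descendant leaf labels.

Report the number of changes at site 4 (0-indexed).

1

CK@0: {C} ∪ {G} = {C,G} (union, +1)
HZ@0: {A} ∩ {A} = {A} (intersection, +0)
HNZ@0: {A} ∪ {G} = {A,G} (union, +1)
CHKNZ@0: {C,G} ∩ {A,G} = {G} (intersection, +0)
CK@1: {A} ∪ {G} = {A,G} (union, +1)
HZ@1: {C} ∩ {C} = {C} (intersection, +0)
HNZ@1: {C} ∪ {T} = {C,T} (union, +1)
CHKNZ@1: {A,G} ∪ {C,T} = {A,C,G,T} (union, +1)
CK@2: {T} ∩ {T} = {T} (intersection, +0)
HZ@2: {C} ∪ {T} = {C,T} (union, +1)
HNZ@2: {C,T} ∩ {T} = {T} (intersection, +0)
CHKNZ@2: {T} ∩ {T} = {T} (intersection, +0)
CK@3: {T} ∩ {T} = {T} (intersection, +0)
HZ@3: {C} ∪ {G} = {C,G} (union, +1)
HNZ@3: {C,G} ∩ {C} = {C} (intersection, +0)
CHKNZ@3: {T} ∪ {C} = {C,T} (union, +1)
CK@4: {T} ∩ {T} = {T} (intersection, +0)
HZ@4: {T} ∪ {A} = {A,T} (union, +1)
HNZ@4: {A,T} ∩ {T} = {T} (intersection, +0)
CHKNZ@4: {T} ∩ {T} = {T} (intersection, +0)
CK@5: {G} ∪ {T} = {G,T} (union, +1)
HZ@5: {C} ∩ {C} = {C} (intersection, +0)
HNZ@5: {C} ∩ {C} = {C} (intersection, +0)
CHKNZ@5: {G,T} ∪ {C} = {C,G,T} (union, +1)
CK@6: {T} ∪ {C} = {C,T} (union, +1)
HZ@6: {G} ∩ {G} = {G} (intersection, +0)
HNZ@6: {G} ∪ {A} = {A,G} (union, +1)
CHKNZ@6: {C,T} ∪ {A,G} = {A,C,G,T} (union, +1)
per-site changes: [2, 3, 1, 2, 1, 2, 3]; total = 14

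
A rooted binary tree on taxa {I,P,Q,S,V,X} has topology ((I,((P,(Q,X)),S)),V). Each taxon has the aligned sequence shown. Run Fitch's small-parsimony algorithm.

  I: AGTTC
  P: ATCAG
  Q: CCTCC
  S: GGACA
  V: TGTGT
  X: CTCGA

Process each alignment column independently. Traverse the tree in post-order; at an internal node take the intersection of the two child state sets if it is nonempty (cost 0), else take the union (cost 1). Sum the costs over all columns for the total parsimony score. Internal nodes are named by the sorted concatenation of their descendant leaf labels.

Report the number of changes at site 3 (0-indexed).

[col 0] QX: children Q:{C}, X:{C} ∩→ {C}; cost 0
[col 0] PQX: children P:{A}, QX:{C} ∪→ {A,C}; cost 1
[col 0] PQSX: children PQX:{A,C}, S:{G} ∪→ {A,C,G}; cost 1
[col 0] IPQSX: children I:{A}, PQSX:{A,C,G} ∩→ {A}; cost 0
[col 0] IPQSVX: children IPQSX:{A}, V:{T} ∪→ {A,T}; cost 1
[col 1] QX: children Q:{C}, X:{T} ∪→ {C,T}; cost 1
[col 1] PQX: children P:{T}, QX:{C,T} ∩→ {T}; cost 0
[col 1] PQSX: children PQX:{T}, S:{G} ∪→ {G,T}; cost 1
[col 1] IPQSX: children I:{G}, PQSX:{G,T} ∩→ {G}; cost 0
[col 1] IPQSVX: children IPQSX:{G}, V:{G} ∩→ {G}; cost 0
[col 2] QX: children Q:{T}, X:{C} ∪→ {C,T}; cost 1
[col 2] PQX: children P:{C}, QX:{C,T} ∩→ {C}; cost 0
[col 2] PQSX: children PQX:{C}, S:{A} ∪→ {A,C}; cost 1
[col 2] IPQSX: children I:{T}, PQSX:{A,C} ∪→ {A,C,T}; cost 1
[col 2] IPQSVX: children IPQSX:{A,C,T}, V:{T} ∩→ {T}; cost 0
[col 3] QX: children Q:{C}, X:{G} ∪→ {C,G}; cost 1
[col 3] PQX: children P:{A}, QX:{C,G} ∪→ {A,C,G}; cost 1
[col 3] PQSX: children PQX:{A,C,G}, S:{C} ∩→ {C}; cost 0
[col 3] IPQSX: children I:{T}, PQSX:{C} ∪→ {C,T}; cost 1
[col 3] IPQSVX: children IPQSX:{C,T}, V:{G} ∪→ {C,G,T}; cost 1
[col 4] QX: children Q:{C}, X:{A} ∪→ {A,C}; cost 1
[col 4] PQX: children P:{G}, QX:{A,C} ∪→ {A,C,G}; cost 1
[col 4] PQSX: children PQX:{A,C,G}, S:{A} ∩→ {A}; cost 0
[col 4] IPQSX: children I:{C}, PQSX:{A} ∪→ {A,C}; cost 1
[col 4] IPQSVX: children IPQSX:{A,C}, V:{T} ∪→ {A,C,T}; cost 1
per-site changes: [3, 2, 3, 4, 4]; total = 16

4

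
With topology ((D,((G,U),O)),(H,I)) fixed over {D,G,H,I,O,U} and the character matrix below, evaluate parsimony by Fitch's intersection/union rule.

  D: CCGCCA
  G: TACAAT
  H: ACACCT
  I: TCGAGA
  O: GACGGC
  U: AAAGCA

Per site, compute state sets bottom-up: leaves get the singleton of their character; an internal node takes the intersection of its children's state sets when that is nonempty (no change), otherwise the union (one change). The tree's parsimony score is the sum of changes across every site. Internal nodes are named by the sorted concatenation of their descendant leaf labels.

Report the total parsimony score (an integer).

GU@0: {T} ∪ {A} = {A,T} (union, +1)
GOU@0: {A,T} ∪ {G} = {A,G,T} (union, +1)
DGOU@0: {C} ∪ {A,G,T} = {A,C,G,T} (union, +1)
HI@0: {A} ∪ {T} = {A,T} (union, +1)
DGHIOU@0: {A,C,G,T} ∩ {A,T} = {A,T} (intersection, +0)
GU@1: {A} ∩ {A} = {A} (intersection, +0)
GOU@1: {A} ∩ {A} = {A} (intersection, +0)
DGOU@1: {C} ∪ {A} = {A,C} (union, +1)
HI@1: {C} ∩ {C} = {C} (intersection, +0)
DGHIOU@1: {A,C} ∩ {C} = {C} (intersection, +0)
GU@2: {C} ∪ {A} = {A,C} (union, +1)
GOU@2: {A,C} ∩ {C} = {C} (intersection, +0)
DGOU@2: {G} ∪ {C} = {C,G} (union, +1)
HI@2: {A} ∪ {G} = {A,G} (union, +1)
DGHIOU@2: {C,G} ∩ {A,G} = {G} (intersection, +0)
GU@3: {A} ∪ {G} = {A,G} (union, +1)
GOU@3: {A,G} ∩ {G} = {G} (intersection, +0)
DGOU@3: {C} ∪ {G} = {C,G} (union, +1)
HI@3: {C} ∪ {A} = {A,C} (union, +1)
DGHIOU@3: {C,G} ∩ {A,C} = {C} (intersection, +0)
GU@4: {A} ∪ {C} = {A,C} (union, +1)
GOU@4: {A,C} ∪ {G} = {A,C,G} (union, +1)
DGOU@4: {C} ∩ {A,C,G} = {C} (intersection, +0)
HI@4: {C} ∪ {G} = {C,G} (union, +1)
DGHIOU@4: {C} ∩ {C,G} = {C} (intersection, +0)
GU@5: {T} ∪ {A} = {A,T} (union, +1)
GOU@5: {A,T} ∪ {C} = {A,C,T} (union, +1)
DGOU@5: {A} ∩ {A,C,T} = {A} (intersection, +0)
HI@5: {T} ∪ {A} = {A,T} (union, +1)
DGHIOU@5: {A} ∩ {A,T} = {A} (intersection, +0)
per-site changes: [4, 1, 3, 3, 3, 3]; total = 17

17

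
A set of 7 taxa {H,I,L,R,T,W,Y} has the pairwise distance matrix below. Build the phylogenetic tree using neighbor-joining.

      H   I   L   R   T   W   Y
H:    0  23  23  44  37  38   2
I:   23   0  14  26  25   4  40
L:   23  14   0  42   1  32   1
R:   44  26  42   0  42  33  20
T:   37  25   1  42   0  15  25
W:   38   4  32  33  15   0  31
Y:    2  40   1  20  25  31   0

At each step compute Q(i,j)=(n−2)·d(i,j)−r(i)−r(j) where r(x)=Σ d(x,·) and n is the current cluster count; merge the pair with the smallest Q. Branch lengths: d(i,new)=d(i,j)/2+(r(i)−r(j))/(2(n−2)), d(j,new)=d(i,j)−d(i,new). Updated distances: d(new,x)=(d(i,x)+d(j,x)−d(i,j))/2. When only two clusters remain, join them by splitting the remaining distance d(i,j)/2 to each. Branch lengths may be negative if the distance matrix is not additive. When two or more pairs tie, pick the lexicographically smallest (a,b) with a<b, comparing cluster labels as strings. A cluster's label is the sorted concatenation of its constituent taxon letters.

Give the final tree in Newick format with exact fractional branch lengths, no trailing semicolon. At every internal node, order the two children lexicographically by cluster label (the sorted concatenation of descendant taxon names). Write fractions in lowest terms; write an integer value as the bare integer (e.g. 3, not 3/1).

((((H:29/5,Y:-19/5):81/8,(L:-9/8,T:17/8):79/8):53/8,(I:-1/3,W:13/3):63/8):157/16,R:157/16)

iteration 1: select H,Y (d=2, Q=-276); attach at lengths (29/5, -19/5); label the merged cluster HY
  updated: d(HY,I)=61/2, d(HY,L)=11, d(HY,R)=31, d(HY,T)=30, d(HY,W)=67/2
iteration 2: select L,T (d=1, Q=-209); attach at lengths (-9/8, 17/8); label the merged cluster LT
  updated: d(HY,LT)=20, d(I,LT)=19, d(LT,R)=83/2, d(LT,W)=23
iteration 3: select I,W (d=4, Q=-161); attach at lengths (-1/3, 13/3); label the merged cluster IW
  updated: d(HY,IW)=30, d(IW,LT)=19, d(IW,R)=55/2
iteration 4: select HY,LT (d=20, Q=-243/2); attach at lengths (81/8, 79/8); label the merged cluster HLTY
  updated: d(HLTY,IW)=29/2, d(HLTY,R)=105/4
iteration 5: select HLTY,IW (d=29/2, Q=-273/4); attach at lengths (53/8, 63/8); label the merged cluster HILTWY
  updated: d(HILTWY,R)=157/8
iteration 6: select HILTWY,R (d=157/8); attach at lengths (157/16, 157/16); label the merged cluster HILRTWY
final tree: ((((H:29/5,Y:-19/5):81/8,(L:-9/8,T:17/8):79/8):53/8,(I:-1/3,W:13/3):63/8):157/16,R:157/16)
total length: 489/8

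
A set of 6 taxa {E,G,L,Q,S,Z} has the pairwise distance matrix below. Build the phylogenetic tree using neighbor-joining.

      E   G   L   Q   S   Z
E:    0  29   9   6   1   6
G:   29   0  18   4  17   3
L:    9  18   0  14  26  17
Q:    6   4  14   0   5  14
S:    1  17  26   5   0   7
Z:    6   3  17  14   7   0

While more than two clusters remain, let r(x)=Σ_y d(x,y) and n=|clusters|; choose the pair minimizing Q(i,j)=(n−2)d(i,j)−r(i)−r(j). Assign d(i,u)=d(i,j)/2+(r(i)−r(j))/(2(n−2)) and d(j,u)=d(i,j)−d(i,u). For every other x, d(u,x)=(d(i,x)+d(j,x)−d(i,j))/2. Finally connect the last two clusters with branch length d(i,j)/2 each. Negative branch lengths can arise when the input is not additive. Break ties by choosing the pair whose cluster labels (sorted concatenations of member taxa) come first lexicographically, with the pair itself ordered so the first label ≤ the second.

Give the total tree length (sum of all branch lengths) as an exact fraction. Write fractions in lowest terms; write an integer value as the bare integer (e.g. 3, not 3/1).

437/16

step 1: merge (G,Z) at d=3, Q=-106; branch lengths G→9/2, Z→-3/2; new cluster GZ
  updated: d(E,GZ)=16, d(GZ,L)=16, d(GZ,Q)=15/2, d(GZ,S)=21/2
step 2: merge (E,S) at d=1, Q=-143/2; branch lengths E→-5/4, S→9/4; new cluster ES
  updated: d(ES,GZ)=51/4, d(ES,L)=17, d(ES,Q)=5
step 3: merge (ES,Q) at d=5, Q=-205/4; branch lengths ES→73/16, Q→7/16; new cluster EQS
  updated: d(EQS,GZ)=61/8, d(EQS,L)=13
step 4: merge (EQS,GZ) at d=61/8, Q=-293/8; branch lengths EQS→37/16, GZ→85/16; new cluster EGQSZ
  updated: d(EGQSZ,L)=171/16
step 5: merge (EGQSZ,L) at d=171/16; branch lengths EGQSZ→171/32, L→171/32; new cluster EGLQSZ
final tree: ((((E:-5/4,S:9/4):73/16,Q:7/16):37/16,(G:9/2,Z:-3/2):85/16):171/32,L:171/32)
total length: 437/16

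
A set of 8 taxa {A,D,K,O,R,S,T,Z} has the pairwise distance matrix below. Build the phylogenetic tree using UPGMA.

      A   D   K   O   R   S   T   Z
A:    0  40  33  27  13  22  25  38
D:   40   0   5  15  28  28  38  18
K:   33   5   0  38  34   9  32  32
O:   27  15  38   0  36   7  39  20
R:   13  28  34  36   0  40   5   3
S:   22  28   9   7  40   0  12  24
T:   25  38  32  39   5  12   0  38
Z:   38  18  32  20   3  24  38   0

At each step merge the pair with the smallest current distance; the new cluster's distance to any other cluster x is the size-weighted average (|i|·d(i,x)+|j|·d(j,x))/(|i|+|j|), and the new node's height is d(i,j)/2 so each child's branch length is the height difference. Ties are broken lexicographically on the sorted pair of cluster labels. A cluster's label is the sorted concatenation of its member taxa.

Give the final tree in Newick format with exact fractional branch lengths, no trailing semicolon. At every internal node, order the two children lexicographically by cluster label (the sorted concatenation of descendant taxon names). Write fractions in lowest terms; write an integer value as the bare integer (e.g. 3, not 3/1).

1. join R+Z (d=3) ⇒ RZ; edges |R|=3/2, |Z|=3/2
  updated: d(A,RZ)=51/2, d(D,RZ)=23, d(K,RZ)=33, d(O,RZ)=28, d(RZ,S)=32, d(RZ,T)=43/2
2. join D+K (d=5) ⇒ DK; edges |D|=5/2, |K|=5/2
  updated: d(A,DK)=73/2, d(DK,O)=53/2, d(DK,RZ)=28, d(DK,S)=37/2, d(DK,T)=35
3. join O+S (d=7) ⇒ OS; edges |O|=7/2, |S|=7/2
  updated: d(A,OS)=49/2, d(DK,OS)=45/2, d(OS,RZ)=30, d(OS,T)=51/2
4. join RZ+T (d=43/2) ⇒ RTZ; edges |RZ|=37/4, |T|=43/4
  updated: d(A,RTZ)=76/3, d(DK,RTZ)=91/3, d(OS,RTZ)=57/2
5. join DK+OS (d=45/2) ⇒ DKOS; edges |DK|=35/4, |OS|=31/4
  updated: d(A,DKOS)=61/2, d(DKOS,RTZ)=353/12
6. join A+RTZ (d=76/3) ⇒ ARTZ; edges |A|=38/3, |RTZ|=23/12
  updated: d(ARTZ,DKOS)=475/16
7. join ARTZ+DKOS (d=475/16) ⇒ ADKORSTZ; edges |ARTZ|=209/96, |DKOS|=115/32
final tree: ((A:38/3,((R:3/2,Z:3/2):37/4,T:43/4):23/12):209/96,((D:5/2,K:5/2):35/4,(O:7/2,S:7/2):31/4):115/32)
total length: 3449/48

((A:38/3,((R:3/2,Z:3/2):37/4,T:43/4):23/12):209/96,((D:5/2,K:5/2):35/4,(O:7/2,S:7/2):31/4):115/32)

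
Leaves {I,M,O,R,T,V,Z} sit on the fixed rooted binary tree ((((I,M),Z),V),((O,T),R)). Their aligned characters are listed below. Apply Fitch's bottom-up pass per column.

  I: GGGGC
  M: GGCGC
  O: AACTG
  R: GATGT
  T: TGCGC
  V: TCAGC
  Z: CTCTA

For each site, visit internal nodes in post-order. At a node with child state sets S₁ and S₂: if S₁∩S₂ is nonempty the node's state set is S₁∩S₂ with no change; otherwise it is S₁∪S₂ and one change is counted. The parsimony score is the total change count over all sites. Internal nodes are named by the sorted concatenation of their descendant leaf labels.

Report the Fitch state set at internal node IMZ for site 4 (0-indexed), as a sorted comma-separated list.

A,C

[col 0] IM: children I:{G}, M:{G} ∩→ {G}; cost 0
[col 0] IMZ: children IM:{G}, Z:{C} ∪→ {C,G}; cost 1
[col 0] IMVZ: children IMZ:{C,G}, V:{T} ∪→ {C,G,T}; cost 1
[col 0] OT: children O:{A}, T:{T} ∪→ {A,T}; cost 1
[col 0] ORT: children OT:{A,T}, R:{G} ∪→ {A,G,T}; cost 1
[col 0] IMORTVZ: children IMVZ:{C,G,T}, ORT:{A,G,T} ∩→ {G,T}; cost 0
[col 1] IM: children I:{G}, M:{G} ∩→ {G}; cost 0
[col 1] IMZ: children IM:{G}, Z:{T} ∪→ {G,T}; cost 1
[col 1] IMVZ: children IMZ:{G,T}, V:{C} ∪→ {C,G,T}; cost 1
[col 1] OT: children O:{A}, T:{G} ∪→ {A,G}; cost 1
[col 1] ORT: children OT:{A,G}, R:{A} ∩→ {A}; cost 0
[col 1] IMORTVZ: children IMVZ:{C,G,T}, ORT:{A} ∪→ {A,C,G,T}; cost 1
[col 2] IM: children I:{G}, M:{C} ∪→ {C,G}; cost 1
[col 2] IMZ: children IM:{C,G}, Z:{C} ∩→ {C}; cost 0
[col 2] IMVZ: children IMZ:{C}, V:{A} ∪→ {A,C}; cost 1
[col 2] OT: children O:{C}, T:{C} ∩→ {C}; cost 0
[col 2] ORT: children OT:{C}, R:{T} ∪→ {C,T}; cost 1
[col 2] IMORTVZ: children IMVZ:{A,C}, ORT:{C,T} ∩→ {C}; cost 0
[col 3] IM: children I:{G}, M:{G} ∩→ {G}; cost 0
[col 3] IMZ: children IM:{G}, Z:{T} ∪→ {G,T}; cost 1
[col 3] IMVZ: children IMZ:{G,T}, V:{G} ∩→ {G}; cost 0
[col 3] OT: children O:{T}, T:{G} ∪→ {G,T}; cost 1
[col 3] ORT: children OT:{G,T}, R:{G} ∩→ {G}; cost 0
[col 3] IMORTVZ: children IMVZ:{G}, ORT:{G} ∩→ {G}; cost 0
[col 4] IM: children I:{C}, M:{C} ∩→ {C}; cost 0
[col 4] IMZ: children IM:{C}, Z:{A} ∪→ {A,C}; cost 1
[col 4] IMVZ: children IMZ:{A,C}, V:{C} ∩→ {C}; cost 0
[col 4] OT: children O:{G}, T:{C} ∪→ {C,G}; cost 1
[col 4] ORT: children OT:{C,G}, R:{T} ∪→ {C,G,T}; cost 1
[col 4] IMORTVZ: children IMVZ:{C}, ORT:{C,G,T} ∩→ {C}; cost 0
per-site changes: [4, 4, 3, 2, 3]; total = 16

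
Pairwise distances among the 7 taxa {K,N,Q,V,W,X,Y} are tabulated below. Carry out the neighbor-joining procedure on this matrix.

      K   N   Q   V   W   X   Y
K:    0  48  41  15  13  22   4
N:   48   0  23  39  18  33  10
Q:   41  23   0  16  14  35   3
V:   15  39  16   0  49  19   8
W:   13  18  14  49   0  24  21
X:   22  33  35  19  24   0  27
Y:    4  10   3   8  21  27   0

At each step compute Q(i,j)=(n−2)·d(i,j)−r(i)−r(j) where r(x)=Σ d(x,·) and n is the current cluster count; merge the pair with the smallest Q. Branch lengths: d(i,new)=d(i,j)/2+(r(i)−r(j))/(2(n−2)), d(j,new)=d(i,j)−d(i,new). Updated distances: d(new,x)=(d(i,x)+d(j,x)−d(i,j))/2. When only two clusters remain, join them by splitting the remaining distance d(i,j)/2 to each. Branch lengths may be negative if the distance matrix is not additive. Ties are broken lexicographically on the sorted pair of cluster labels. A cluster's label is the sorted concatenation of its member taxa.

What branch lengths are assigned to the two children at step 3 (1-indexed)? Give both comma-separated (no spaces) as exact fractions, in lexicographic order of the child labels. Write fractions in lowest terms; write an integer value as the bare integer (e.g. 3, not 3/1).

1. join N+W (d=18, Q=-220) ⇒ NW; edges |N|=61/5, |W|=29/5
  updated: d(K,NW)=43/2, d(NW,Q)=19/2, d(NW,V)=35, d(NW,X)=39/2, d(NW,Y)=13/2
2. join NW+Q (d=19/2, Q=-317/2) ⇒ NQW; edges |NW|=51/16, |Q|=101/16
  updated: d(K,NQW)=53/2, d(NQW,V)=83/4, d(NQW,X)=45/2, d(NQW,Y)=0
3. join NQW+Y (d=0, Q=-435/4) ⇒ NQWY; edges |NQW|=41/8, |Y|=-41/8
  updated: d(K,NQWY)=61/4, d(NQWY,V)=115/8, d(NQWY,X)=99/4
4. join K+NQWY (d=61/4, Q=-609/8) ⇒ KNQWY; edges |K|=227/32, |NQWY|=261/32
  updated: d(KNQWY,V)=113/16, d(KNQWY,X)=63/4
5. join KNQWY+V (d=113/16, Q=-669/16) ⇒ KNQVWY; edges |KNQWY|=61/32, |V|=165/32
  updated: d(KNQVWY,X)=443/32
6. join KNQVWY+X (d=443/32) ⇒ KNQVWXY; edges |KNQVWY|=443/64, |X|=443/64
final tree: (((K:227/32,(((N:61/5,W:29/5):51/16,Q:101/16):41/8,Y:-41/8):261/32):61/32,V:165/32):443/64,X:443/64)
total length: 2037/32

41/8,-41/8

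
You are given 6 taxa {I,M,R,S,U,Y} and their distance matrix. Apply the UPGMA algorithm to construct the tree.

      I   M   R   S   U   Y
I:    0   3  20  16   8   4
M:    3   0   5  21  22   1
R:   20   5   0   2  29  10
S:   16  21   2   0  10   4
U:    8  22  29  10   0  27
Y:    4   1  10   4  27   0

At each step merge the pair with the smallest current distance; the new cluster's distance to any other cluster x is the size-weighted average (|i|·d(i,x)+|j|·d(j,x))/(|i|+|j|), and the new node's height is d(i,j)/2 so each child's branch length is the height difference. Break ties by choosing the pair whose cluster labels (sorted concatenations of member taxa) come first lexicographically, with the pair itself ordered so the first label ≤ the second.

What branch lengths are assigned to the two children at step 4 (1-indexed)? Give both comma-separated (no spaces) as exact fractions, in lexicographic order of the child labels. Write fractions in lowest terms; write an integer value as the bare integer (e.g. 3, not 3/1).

55/12,16/3

step 1: merge (M,Y) at d=1; branch lengths M→1/2, Y→1/2; new cluster MY
  updated: d(I,MY)=7/2, d(MY,R)=15/2, d(MY,S)=25/2, d(MY,U)=49/2
step 2: merge (R,S) at d=2; branch lengths R→1, S→1; new cluster RS
  updated: d(I,RS)=18, d(MY,RS)=10, d(RS,U)=39/2
step 3: merge (I,MY) at d=7/2; branch lengths I→7/4, MY→5/4; new cluster IMY
  updated: d(IMY,RS)=38/3, d(IMY,U)=19
step 4: merge (IMY,RS) at d=38/3; branch lengths IMY→55/12, RS→16/3; new cluster IMRSY
  updated: d(IMRSY,U)=96/5
step 5: merge (IMRSY,U) at d=96/5; branch lengths IMRSY→49/15, U→48/5; new cluster IMRSUY
final tree: (((I:7/4,(M:1/2,Y:1/2):5/4):55/12,(R:1,S:1):16/3):49/15,U:48/5)
total length: 1727/60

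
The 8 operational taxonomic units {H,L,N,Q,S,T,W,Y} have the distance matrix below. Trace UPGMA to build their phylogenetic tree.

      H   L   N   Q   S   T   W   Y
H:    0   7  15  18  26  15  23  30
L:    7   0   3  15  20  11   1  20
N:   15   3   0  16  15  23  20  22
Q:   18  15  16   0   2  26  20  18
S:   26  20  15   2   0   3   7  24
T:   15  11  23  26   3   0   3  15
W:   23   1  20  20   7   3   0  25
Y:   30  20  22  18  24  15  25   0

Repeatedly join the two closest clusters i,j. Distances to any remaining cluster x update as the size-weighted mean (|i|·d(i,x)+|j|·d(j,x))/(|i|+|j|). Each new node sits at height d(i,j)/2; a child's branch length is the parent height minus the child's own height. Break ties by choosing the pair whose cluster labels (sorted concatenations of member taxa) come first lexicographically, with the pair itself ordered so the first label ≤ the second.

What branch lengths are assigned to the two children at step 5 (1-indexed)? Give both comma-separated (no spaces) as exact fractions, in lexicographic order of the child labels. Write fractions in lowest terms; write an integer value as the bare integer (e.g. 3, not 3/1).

1/8,61/8

1. join L+W (d=1) ⇒ LW; edges |L|=1/2, |W|=1/2
  updated: d(H,LW)=15, d(LW,N)=23/2, d(LW,Q)=35/2, d(LW,S)=27/2, d(LW,T)=7, d(LW,Y)=45/2
2. join Q+S (d=2) ⇒ QS; edges |Q|=1, |S|=1
  updated: d(H,QS)=22, d(LW,QS)=31/2, d(N,QS)=31/2, d(QS,T)=29/2, d(QS,Y)=21
3. join LW+T (d=7) ⇒ LTW; edges |LW|=3, |T|=7/2
  updated: d(H,LTW)=15, d(LTW,N)=46/3, d(LTW,QS)=91/6, d(LTW,Y)=20
4. join H+LTW (d=15) ⇒ HLTW; edges |H|=15/2, |LTW|=4
  updated: d(HLTW,N)=61/4, d(HLTW,QS)=135/8, d(HLTW,Y)=45/2
5. join HLTW+N (d=61/4) ⇒ HLNTW; edges |HLTW|=1/8, |N|=61/8
  updated: d(HLNTW,QS)=83/5, d(HLNTW,Y)=112/5
6. join HLNTW+QS (d=83/5) ⇒ HLNQSTW; edges |HLNTW|=27/40, |QS|=73/10
  updated: d(HLNQSTW,Y)=22
7. join HLNQSTW+Y (d=22) ⇒ HLNQSTWY; edges |HLNQSTW|=27/10, |Y|=11
final tree: ((((H:15/2,((L:1/2,W:1/2):3,T:7/2):4):1/8,N:61/8):27/40,(Q:1,S:1):73/10):27/10,Y:11)
total length: 2017/40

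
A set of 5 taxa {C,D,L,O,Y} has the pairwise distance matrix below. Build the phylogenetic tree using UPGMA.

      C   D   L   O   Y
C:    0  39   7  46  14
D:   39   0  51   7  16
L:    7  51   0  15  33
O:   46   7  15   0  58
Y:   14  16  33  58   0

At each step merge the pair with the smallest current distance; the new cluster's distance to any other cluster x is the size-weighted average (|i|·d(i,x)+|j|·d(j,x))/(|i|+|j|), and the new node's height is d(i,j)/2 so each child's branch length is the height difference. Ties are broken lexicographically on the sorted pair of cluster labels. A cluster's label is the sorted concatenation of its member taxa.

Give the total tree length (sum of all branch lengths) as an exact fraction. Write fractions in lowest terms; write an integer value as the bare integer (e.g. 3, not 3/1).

iteration 1: select C,L (d=7); attach at lengths (7/2, 7/2); label the merged cluster CL
  updated: d(CL,D)=45, d(CL,O)=61/2, d(CL,Y)=47/2
iteration 2: select D,O (d=7); attach at lengths (7/2, 7/2); label the merged cluster DO
  updated: d(CL,DO)=151/4, d(DO,Y)=37
iteration 3: select CL,Y (d=47/2); attach at lengths (33/4, 47/4); label the merged cluster CLY
  updated: d(CLY,DO)=75/2
iteration 4: select CLY,DO (d=75/2); attach at lengths (7, 61/4); label the merged cluster CDLOY
final tree: (((C:7/2,L:7/2):33/4,Y:47/4):7,(D:7/2,O:7/2):61/4)
total length: 225/4

225/4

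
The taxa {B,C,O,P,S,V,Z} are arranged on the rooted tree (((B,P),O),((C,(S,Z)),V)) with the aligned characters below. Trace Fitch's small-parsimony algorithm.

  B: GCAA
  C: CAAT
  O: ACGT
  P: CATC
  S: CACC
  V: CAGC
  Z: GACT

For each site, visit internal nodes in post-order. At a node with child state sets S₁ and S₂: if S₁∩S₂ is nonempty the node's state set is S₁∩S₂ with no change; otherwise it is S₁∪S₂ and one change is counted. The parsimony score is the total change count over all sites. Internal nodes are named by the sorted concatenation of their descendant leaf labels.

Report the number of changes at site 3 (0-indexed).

site 0, node BP: B={G} ∪ P={C} → {C,G} (+1)
site 0, node BOP: BP={C,G} ∪ O={A} → {A,C,G} (+1)
site 0, node SZ: S={C} ∪ Z={G} → {C,G} (+1)
site 0, node CSZ: C={C} ∩ SZ={C,G} → {C} (+0)
site 0, node CSVZ: CSZ={C} ∩ V={C} → {C} (+0)
site 0, node BCOPSVZ: BOP={A,C,G} ∩ CSVZ={C} → {C} (+0)
site 1, node BP: B={C} ∪ P={A} → {A,C} (+1)
site 1, node BOP: BP={A,C} ∩ O={C} → {C} (+0)
site 1, node SZ: S={A} ∩ Z={A} → {A} (+0)
site 1, node CSZ: C={A} ∩ SZ={A} → {A} (+0)
site 1, node CSVZ: CSZ={A} ∩ V={A} → {A} (+0)
site 1, node BCOPSVZ: BOP={C} ∪ CSVZ={A} → {A,C} (+1)
site 2, node BP: B={A} ∪ P={T} → {A,T} (+1)
site 2, node BOP: BP={A,T} ∪ O={G} → {A,G,T} (+1)
site 2, node SZ: S={C} ∩ Z={C} → {C} (+0)
site 2, node CSZ: C={A} ∪ SZ={C} → {A,C} (+1)
site 2, node CSVZ: CSZ={A,C} ∪ V={G} → {A,C,G} (+1)
site 2, node BCOPSVZ: BOP={A,G,T} ∩ CSVZ={A,C,G} → {A,G} (+0)
site 3, node BP: B={A} ∪ P={C} → {A,C} (+1)
site 3, node BOP: BP={A,C} ∪ O={T} → {A,C,T} (+1)
site 3, node SZ: S={C} ∪ Z={T} → {C,T} (+1)
site 3, node CSZ: C={T} ∩ SZ={C,T} → {T} (+0)
site 3, node CSVZ: CSZ={T} ∪ V={C} → {C,T} (+1)
site 3, node BCOPSVZ: BOP={A,C,T} ∩ CSVZ={C,T} → {C,T} (+0)
per-site changes: [3, 2, 4, 4]; total = 13

4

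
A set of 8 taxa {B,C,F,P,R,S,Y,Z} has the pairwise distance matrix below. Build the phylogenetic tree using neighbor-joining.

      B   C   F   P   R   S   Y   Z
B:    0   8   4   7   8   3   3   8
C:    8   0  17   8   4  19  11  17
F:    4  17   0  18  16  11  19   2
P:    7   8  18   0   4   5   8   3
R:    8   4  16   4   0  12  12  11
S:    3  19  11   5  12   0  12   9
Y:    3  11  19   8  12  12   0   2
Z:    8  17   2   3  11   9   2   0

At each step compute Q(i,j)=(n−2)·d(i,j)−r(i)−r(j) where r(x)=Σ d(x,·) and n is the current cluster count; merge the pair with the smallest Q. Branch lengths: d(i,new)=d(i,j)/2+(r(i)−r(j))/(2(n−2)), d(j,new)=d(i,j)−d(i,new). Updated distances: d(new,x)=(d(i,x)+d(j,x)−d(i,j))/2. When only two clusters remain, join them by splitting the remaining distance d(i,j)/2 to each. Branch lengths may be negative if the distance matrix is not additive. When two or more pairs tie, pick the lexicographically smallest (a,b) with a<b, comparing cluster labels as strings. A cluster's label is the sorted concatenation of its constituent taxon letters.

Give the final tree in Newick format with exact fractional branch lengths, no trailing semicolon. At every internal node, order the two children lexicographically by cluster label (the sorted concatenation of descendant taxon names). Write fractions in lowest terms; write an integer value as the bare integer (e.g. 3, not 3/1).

(((B:-31/32,S:127/32):3/4,(((C:41/12,R:7/12):111/32,P:17/32):131/48,Y:193/48):17/16):19/8,(F:17/4,Z:-9/4):19/8)

step 1: merge (C,R) at d=4, Q=-127; branch lengths C→41/12, R→7/12; new cluster CR
  updated: d(B,CR)=6, d(CR,F)=29/2, d(CR,P)=4, d(CR,S)=27/2, d(CR,Y)=19/2, d(CR,Z)=12
step 2: merge (F,Z) at d=2, Q=-189/2; branch lengths F→17/4, Z→-9/4; new cluster FZ
  updated: d(B,FZ)=5, d(CR,FZ)=49/4, d(FZ,P)=19/2, d(FZ,S)=9, d(FZ,Y)=19/2
step 3: merge (CR,P) at d=4, Q=-251/4; branch lengths CR→111/32, P→17/32; new cluster CPR
  updated: d(B,CPR)=9/2, d(CPR,FZ)=71/8, d(CPR,S)=29/4, d(CPR,Y)=27/4
step 4: merge (CPR,Y) at d=27/4, Q=-307/8; branch lengths CPR→131/48, Y→193/48; new cluster CPRY
  updated: d(B,CPRY)=3/8, d(CPRY,FZ)=93/16, d(CPRY,S)=25/4
step 5: merge (B,S) at d=3, Q=-165/8; branch lengths B→-31/32, S→127/32; new cluster BS
  updated: d(BS,CPRY)=29/16, d(BS,FZ)=11/2
step 6: merge (BS,CPRY) at d=29/16, Q=-105/8; branch lengths BS→3/4, CPRY→17/16; new cluster BCPRSY
  updated: d(BCPRSY,FZ)=19/4
step 7: merge (BCPRSY,FZ) at d=19/4; branch lengths BCPRSY→19/8, FZ→19/8; new cluster BCFPRSYZ
final tree: (((B:-31/32,S:127/32):3/4,(((C:41/12,R:7/12):111/32,P:17/32):131/48,Y:193/48):17/16):19/8,(F:17/4,Z:-9/4):19/8)
total length: 421/16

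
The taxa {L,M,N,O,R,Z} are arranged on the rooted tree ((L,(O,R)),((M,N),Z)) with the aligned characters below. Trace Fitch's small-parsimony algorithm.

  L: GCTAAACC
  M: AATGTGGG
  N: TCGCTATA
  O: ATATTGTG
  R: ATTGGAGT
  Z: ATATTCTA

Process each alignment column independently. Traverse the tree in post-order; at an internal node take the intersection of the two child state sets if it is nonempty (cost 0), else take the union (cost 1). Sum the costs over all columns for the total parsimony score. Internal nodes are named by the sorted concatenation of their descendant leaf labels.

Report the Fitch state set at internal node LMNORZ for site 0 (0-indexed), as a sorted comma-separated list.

A

[col 0] OR: children O:{A}, R:{A} ∩→ {A}; cost 0
[col 0] LOR: children L:{G}, OR:{A} ∪→ {A,G}; cost 1
[col 0] MN: children M:{A}, N:{T} ∪→ {A,T}; cost 1
[col 0] MNZ: children MN:{A,T}, Z:{A} ∩→ {A}; cost 0
[col 0] LMNORZ: children LOR:{A,G}, MNZ:{A} ∩→ {A}; cost 0
[col 1] OR: children O:{T}, R:{T} ∩→ {T}; cost 0
[col 1] LOR: children L:{C}, OR:{T} ∪→ {C,T}; cost 1
[col 1] MN: children M:{A}, N:{C} ∪→ {A,C}; cost 1
[col 1] MNZ: children MN:{A,C}, Z:{T} ∪→ {A,C,T}; cost 1
[col 1] LMNORZ: children LOR:{C,T}, MNZ:{A,C,T} ∩→ {C,T}; cost 0
[col 2] OR: children O:{A}, R:{T} ∪→ {A,T}; cost 1
[col 2] LOR: children L:{T}, OR:{A,T} ∩→ {T}; cost 0
[col 2] MN: children M:{T}, N:{G} ∪→ {G,T}; cost 1
[col 2] MNZ: children MN:{G,T}, Z:{A} ∪→ {A,G,T}; cost 1
[col 2] LMNORZ: children LOR:{T}, MNZ:{A,G,T} ∩→ {T}; cost 0
[col 3] OR: children O:{T}, R:{G} ∪→ {G,T}; cost 1
[col 3] LOR: children L:{A}, OR:{G,T} ∪→ {A,G,T}; cost 1
[col 3] MN: children M:{G}, N:{C} ∪→ {C,G}; cost 1
[col 3] MNZ: children MN:{C,G}, Z:{T} ∪→ {C,G,T}; cost 1
[col 3] LMNORZ: children LOR:{A,G,T}, MNZ:{C,G,T} ∩→ {G,T}; cost 0
[col 4] OR: children O:{T}, R:{G} ∪→ {G,T}; cost 1
[col 4] LOR: children L:{A}, OR:{G,T} ∪→ {A,G,T}; cost 1
[col 4] MN: children M:{T}, N:{T} ∩→ {T}; cost 0
[col 4] MNZ: children MN:{T}, Z:{T} ∩→ {T}; cost 0
[col 4] LMNORZ: children LOR:{A,G,T}, MNZ:{T} ∩→ {T}; cost 0
[col 5] OR: children O:{G}, R:{A} ∪→ {A,G}; cost 1
[col 5] LOR: children L:{A}, OR:{A,G} ∩→ {A}; cost 0
[col 5] MN: children M:{G}, N:{A} ∪→ {A,G}; cost 1
[col 5] MNZ: children MN:{A,G}, Z:{C} ∪→ {A,C,G}; cost 1
[col 5] LMNORZ: children LOR:{A}, MNZ:{A,C,G} ∩→ {A}; cost 0
[col 6] OR: children O:{T}, R:{G} ∪→ {G,T}; cost 1
[col 6] LOR: children L:{C}, OR:{G,T} ∪→ {C,G,T}; cost 1
[col 6] MN: children M:{G}, N:{T} ∪→ {G,T}; cost 1
[col 6] MNZ: children MN:{G,T}, Z:{T} ∩→ {T}; cost 0
[col 6] LMNORZ: children LOR:{C,G,T}, MNZ:{T} ∩→ {T}; cost 0
[col 7] OR: children O:{G}, R:{T} ∪→ {G,T}; cost 1
[col 7] LOR: children L:{C}, OR:{G,T} ∪→ {C,G,T}; cost 1
[col 7] MN: children M:{G}, N:{A} ∪→ {A,G}; cost 1
[col 7] MNZ: children MN:{A,G}, Z:{A} ∩→ {A}; cost 0
[col 7] LMNORZ: children LOR:{C,G,T}, MNZ:{A} ∪→ {A,C,G,T}; cost 1
per-site changes: [2, 3, 3, 4, 2, 3, 3, 4]; total = 24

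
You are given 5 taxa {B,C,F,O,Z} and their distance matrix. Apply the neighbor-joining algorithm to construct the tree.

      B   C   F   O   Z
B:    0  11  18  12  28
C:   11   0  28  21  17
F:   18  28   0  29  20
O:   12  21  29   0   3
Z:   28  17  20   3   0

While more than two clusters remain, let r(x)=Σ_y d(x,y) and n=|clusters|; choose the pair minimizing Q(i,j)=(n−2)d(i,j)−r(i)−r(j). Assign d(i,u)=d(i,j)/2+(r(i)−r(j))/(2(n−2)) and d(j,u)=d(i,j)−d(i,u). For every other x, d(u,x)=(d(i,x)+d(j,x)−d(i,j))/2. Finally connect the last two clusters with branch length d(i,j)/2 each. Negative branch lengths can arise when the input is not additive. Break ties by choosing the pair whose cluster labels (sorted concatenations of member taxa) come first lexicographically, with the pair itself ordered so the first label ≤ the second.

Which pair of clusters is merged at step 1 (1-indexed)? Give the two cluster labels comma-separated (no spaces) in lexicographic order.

O,Z

1. join O+Z (d=3, Q=-124) ⇒ OZ; edges |O|=1, |Z|=2
  updated: d(B,OZ)=37/2, d(C,OZ)=35/2, d(F,OZ)=23
2. join B+C (d=11, Q=-82) ⇒ BC; edges |B|=13/4, |C|=31/4
  updated: d(BC,F)=35/2, d(BC,OZ)=25/2
3. join BC+F (d=35/2, Q=-53) ⇒ BCF; edges |BC|=7/2, |F|=14
  updated: d(BCF,OZ)=9
4. join BCF+OZ (d=9) ⇒ BCFOZ; edges |BCF|=9/2, |OZ|=9/2
final tree: (((B:13/4,C:31/4):7/2,F:14):9/2,(O:1,Z:2):9/2)
total length: 81/2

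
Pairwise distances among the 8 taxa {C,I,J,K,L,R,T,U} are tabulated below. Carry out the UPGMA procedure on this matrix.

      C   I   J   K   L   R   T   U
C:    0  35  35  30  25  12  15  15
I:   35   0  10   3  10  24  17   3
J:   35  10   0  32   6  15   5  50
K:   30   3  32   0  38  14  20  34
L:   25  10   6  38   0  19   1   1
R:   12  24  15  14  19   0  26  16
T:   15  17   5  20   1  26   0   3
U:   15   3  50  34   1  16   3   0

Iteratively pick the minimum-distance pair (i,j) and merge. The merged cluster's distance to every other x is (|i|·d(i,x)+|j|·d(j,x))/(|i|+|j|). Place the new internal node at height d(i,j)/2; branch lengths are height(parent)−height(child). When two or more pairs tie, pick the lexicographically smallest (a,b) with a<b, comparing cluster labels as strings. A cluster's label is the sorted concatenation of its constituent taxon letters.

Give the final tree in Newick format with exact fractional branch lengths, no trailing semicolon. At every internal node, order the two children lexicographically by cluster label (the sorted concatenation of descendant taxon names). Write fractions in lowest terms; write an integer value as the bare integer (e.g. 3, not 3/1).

(((C:6,R:6):11/3,((L:1/2,T:1/2):1/2,U:1):26/3):23/15,((I:3/2,K:3/2):9,J:21/2):7/10)

iteration 1: select L,T (d=1); attach at lengths (1/2, 1/2); label the merged cluster LT
  updated: d(C,LT)=20, d(I,LT)=27/2, d(J,LT)=11/2, d(K,LT)=29, d(LT,R)=45/2, d(LT,U)=2
iteration 2: select LT,U (d=2); attach at lengths (1/2, 1); label the merged cluster LTU
  updated: d(C,LTU)=55/3, d(I,LTU)=10, d(J,LTU)=61/3, d(K,LTU)=92/3, d(LTU,R)=61/3
iteration 3: select I,K (d=3); attach at lengths (3/2, 3/2); label the merged cluster IK
  updated: d(C,IK)=65/2, d(IK,J)=21, d(IK,LTU)=61/3, d(IK,R)=19
iteration 4: select C,R (d=12); attach at lengths (6, 6); label the merged cluster CR
  updated: d(CR,IK)=103/4, d(CR,J)=25, d(CR,LTU)=58/3
iteration 5: select CR,LTU (d=58/3); attach at lengths (11/3, 26/3); label the merged cluster CLRTU
  updated: d(CLRTU,IK)=45/2, d(CLRTU,J)=111/5
iteration 6: select IK,J (d=21); attach at lengths (9, 21/2); label the merged cluster IJK
  updated: d(CLRTU,IJK)=112/5
iteration 7: select CLRTU,IJK (d=112/5); attach at lengths (23/15, 7/10); label the merged cluster CIJKLRTU
final tree: (((C:6,R:6):11/3,((L:1/2,T:1/2):1/2,U:1):26/3):23/15,((I:3/2,K:3/2):9,J:21/2):7/10)
total length: 1547/30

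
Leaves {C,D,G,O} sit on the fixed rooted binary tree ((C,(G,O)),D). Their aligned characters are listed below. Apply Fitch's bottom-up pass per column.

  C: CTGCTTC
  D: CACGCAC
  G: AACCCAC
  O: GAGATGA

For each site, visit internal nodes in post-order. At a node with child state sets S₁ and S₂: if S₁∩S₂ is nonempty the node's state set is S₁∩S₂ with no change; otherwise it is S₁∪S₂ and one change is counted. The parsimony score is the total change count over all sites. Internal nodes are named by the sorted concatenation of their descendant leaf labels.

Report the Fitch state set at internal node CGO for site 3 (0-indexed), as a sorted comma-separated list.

GO@0: {A} ∪ {G} = {A,G} (union, +1)
CGO@0: {C} ∪ {A,G} = {A,C,G} (union, +1)
CDGO@0: {A,C,G} ∩ {C} = {C} (intersection, +0)
GO@1: {A} ∩ {A} = {A} (intersection, +0)
CGO@1: {T} ∪ {A} = {A,T} (union, +1)
CDGO@1: {A,T} ∩ {A} = {A} (intersection, +0)
GO@2: {C} ∪ {G} = {C,G} (union, +1)
CGO@2: {G} ∩ {C,G} = {G} (intersection, +0)
CDGO@2: {G} ∪ {C} = {C,G} (union, +1)
GO@3: {C} ∪ {A} = {A,C} (union, +1)
CGO@3: {C} ∩ {A,C} = {C} (intersection, +0)
CDGO@3: {C} ∪ {G} = {C,G} (union, +1)
GO@4: {C} ∪ {T} = {C,T} (union, +1)
CGO@4: {T} ∩ {C,T} = {T} (intersection, +0)
CDGO@4: {T} ∪ {C} = {C,T} (union, +1)
GO@5: {A} ∪ {G} = {A,G} (union, +1)
CGO@5: {T} ∪ {A,G} = {A,G,T} (union, +1)
CDGO@5: {A,G,T} ∩ {A} = {A} (intersection, +0)
GO@6: {C} ∪ {A} = {A,C} (union, +1)
CGO@6: {C} ∩ {A,C} = {C} (intersection, +0)
CDGO@6: {C} ∩ {C} = {C} (intersection, +0)
per-site changes: [2, 1, 2, 2, 2, 2, 1]; total = 12

C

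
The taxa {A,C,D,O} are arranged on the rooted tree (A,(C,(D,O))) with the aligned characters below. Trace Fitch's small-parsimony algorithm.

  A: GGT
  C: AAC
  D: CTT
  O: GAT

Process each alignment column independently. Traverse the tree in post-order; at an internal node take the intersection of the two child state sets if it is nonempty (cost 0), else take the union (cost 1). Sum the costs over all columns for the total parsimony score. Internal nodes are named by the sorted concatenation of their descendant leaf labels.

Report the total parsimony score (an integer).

[col 0] DO: children D:{C}, O:{G} ∪→ {C,G}; cost 1
[col 0] CDO: children C:{A}, DO:{C,G} ∪→ {A,C,G}; cost 1
[col 0] ACDO: children A:{G}, CDO:{A,C,G} ∩→ {G}; cost 0
[col 1] DO: children D:{T}, O:{A} ∪→ {A,T}; cost 1
[col 1] CDO: children C:{A}, DO:{A,T} ∩→ {A}; cost 0
[col 1] ACDO: children A:{G}, CDO:{A} ∪→ {A,G}; cost 1
[col 2] DO: children D:{T}, O:{T} ∩→ {T}; cost 0
[col 2] CDO: children C:{C}, DO:{T} ∪→ {C,T}; cost 1
[col 2] ACDO: children A:{T}, CDO:{C,T} ∩→ {T}; cost 0
per-site changes: [2, 2, 1]; total = 5

5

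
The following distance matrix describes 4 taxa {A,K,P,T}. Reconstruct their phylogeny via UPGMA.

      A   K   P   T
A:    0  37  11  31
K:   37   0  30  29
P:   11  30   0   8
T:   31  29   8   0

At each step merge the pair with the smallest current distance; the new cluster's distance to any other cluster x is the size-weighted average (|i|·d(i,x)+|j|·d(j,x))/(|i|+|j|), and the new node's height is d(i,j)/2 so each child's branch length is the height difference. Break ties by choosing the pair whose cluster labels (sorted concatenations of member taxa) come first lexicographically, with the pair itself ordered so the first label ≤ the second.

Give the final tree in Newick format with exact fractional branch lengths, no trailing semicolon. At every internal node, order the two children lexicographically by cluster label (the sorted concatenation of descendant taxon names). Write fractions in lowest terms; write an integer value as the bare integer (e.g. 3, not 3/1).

((A:21/2,(P:4,T:4):13/2):11/2,K:16)

iteration 1: select P,T (d=8); attach at lengths (4, 4); label the merged cluster PT
  updated: d(A,PT)=21, d(K,PT)=59/2
iteration 2: select A,PT (d=21); attach at lengths (21/2, 13/2); label the merged cluster APT
  updated: d(APT,K)=32
iteration 3: select APT,K (d=32); attach at lengths (11/2, 16); label the merged cluster AKPT
final tree: ((A:21/2,(P:4,T:4):13/2):11/2,K:16)
total length: 93/2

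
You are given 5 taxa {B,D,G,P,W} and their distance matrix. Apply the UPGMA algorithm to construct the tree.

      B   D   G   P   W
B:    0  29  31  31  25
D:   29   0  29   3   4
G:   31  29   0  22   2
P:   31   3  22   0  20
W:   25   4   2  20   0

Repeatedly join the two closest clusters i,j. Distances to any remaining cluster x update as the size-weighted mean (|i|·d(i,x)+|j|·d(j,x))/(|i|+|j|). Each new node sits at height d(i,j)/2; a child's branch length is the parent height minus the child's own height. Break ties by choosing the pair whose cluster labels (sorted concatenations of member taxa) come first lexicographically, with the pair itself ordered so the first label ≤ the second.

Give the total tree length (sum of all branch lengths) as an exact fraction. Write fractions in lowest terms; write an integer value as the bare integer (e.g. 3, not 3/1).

327/8

iteration 1: select G,W (d=2); attach at lengths (1, 1); label the merged cluster GW
  updated: d(B,GW)=28, d(D,GW)=33/2, d(GW,P)=21
iteration 2: select D,P (d=3); attach at lengths (3/2, 3/2); label the merged cluster DP
  updated: d(B,DP)=30, d(DP,GW)=75/4
iteration 3: select DP,GW (d=75/4); attach at lengths (63/8, 67/8); label the merged cluster DGPW
  updated: d(B,DGPW)=29
iteration 4: select B,DGPW (d=29); attach at lengths (29/2, 41/8); label the merged cluster BDGPW
final tree: (B:29/2,((D:3/2,P:3/2):63/8,(G:1,W:1):67/8):41/8)
total length: 327/8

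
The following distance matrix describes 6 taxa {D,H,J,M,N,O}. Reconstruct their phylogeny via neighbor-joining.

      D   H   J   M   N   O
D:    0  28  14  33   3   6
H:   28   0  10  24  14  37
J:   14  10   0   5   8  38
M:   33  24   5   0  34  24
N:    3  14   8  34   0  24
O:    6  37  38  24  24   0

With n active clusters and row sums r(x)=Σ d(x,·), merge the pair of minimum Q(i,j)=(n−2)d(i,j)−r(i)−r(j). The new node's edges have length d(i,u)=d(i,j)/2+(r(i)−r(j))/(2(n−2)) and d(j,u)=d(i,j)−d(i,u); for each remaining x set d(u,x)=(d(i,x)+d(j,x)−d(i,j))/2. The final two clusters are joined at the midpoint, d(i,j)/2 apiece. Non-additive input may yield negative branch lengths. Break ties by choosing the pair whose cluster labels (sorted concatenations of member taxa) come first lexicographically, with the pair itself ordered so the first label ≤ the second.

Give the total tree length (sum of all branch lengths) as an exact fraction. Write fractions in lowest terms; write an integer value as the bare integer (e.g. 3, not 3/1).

711/16

iteration 1: select D,O (d=6, Q=-189); attach at lengths (-21/8, 69/8); label the merged cluster DO
  updated: d(DO,H)=59/2, d(DO,J)=23, d(DO,M)=51/2, d(DO,N)=21/2
iteration 2: select DO,N (d=21/2, Q=-247/2); attach at lengths (107/12, 19/12); label the merged cluster DNO
  updated: d(DNO,H)=33/2, d(DNO,J)=41/4, d(DNO,M)=49/2
iteration 3: select DNO,H (d=33/2, Q=-275/4); attach at lengths (135/16, 129/16); label the merged cluster DHNO
  updated: d(DHNO,J)=15/8, d(DHNO,M)=16
iteration 4: select DHNO,J (d=15/8, Q=-183/8); attach at lengths (103/16, -73/16); label the merged cluster DHJNO
  updated: d(DHJNO,M)=153/16
iteration 5: select DHJNO,M (d=153/16); attach at lengths (153/32, 153/32); label the merged cluster DHJMNO
final tree: (((((D:-21/8,O:69/8):107/12,N:19/12):135/16,H:129/16):103/16,J:-73/16):153/32,M:153/32)
total length: 711/16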